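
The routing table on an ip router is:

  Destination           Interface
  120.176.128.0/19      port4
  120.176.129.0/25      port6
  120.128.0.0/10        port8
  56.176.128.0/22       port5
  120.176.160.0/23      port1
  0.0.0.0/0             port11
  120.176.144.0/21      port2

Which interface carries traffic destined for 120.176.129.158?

port4

Routes whose prefix contains 120.176.129.158:
  0.0.0.0/0 (default, matches everything) -> port11
  120.128.0.0/10 (120.128.0.0 - 120.191.255.255) -> port8
  120.176.128.0/19 (120.176.128.0 - 120.176.159.255) -> port4
More-specific entries that do NOT match:
  120.176.129.0/25 (120.176.129.0 - 120.176.129.127) does not contain 120.176.129.158
  120.176.160.0/23 (120.176.160.0 - 120.176.161.255) does not contain 120.176.129.158
  56.176.128.0/22 (56.176.128.0 - 56.176.131.255) does not contain 120.176.129.158
  120.176.144.0/21 (120.176.144.0 - 120.176.151.255) does not contain 120.176.129.158
Longest matching prefix is /19 -> interface port4.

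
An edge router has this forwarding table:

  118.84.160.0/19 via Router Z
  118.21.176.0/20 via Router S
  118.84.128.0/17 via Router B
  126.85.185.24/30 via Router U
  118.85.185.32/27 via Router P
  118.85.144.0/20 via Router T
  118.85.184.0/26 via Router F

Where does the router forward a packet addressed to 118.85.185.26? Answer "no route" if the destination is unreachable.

no route

No entry's prefix contains 118.85.185.26; there is no default route.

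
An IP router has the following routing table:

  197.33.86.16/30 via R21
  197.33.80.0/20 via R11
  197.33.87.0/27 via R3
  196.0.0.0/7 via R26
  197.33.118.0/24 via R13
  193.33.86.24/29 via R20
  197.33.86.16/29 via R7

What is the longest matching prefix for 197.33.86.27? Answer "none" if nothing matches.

Entries matching 197.33.86.27:
  196.0.0.0/7 (196.0.0.0 - 197.255.255.255)
  197.33.80.0/20 (197.33.80.0 - 197.33.95.255)
Most specific is 197.33.80.0/20.

197.33.80.0/20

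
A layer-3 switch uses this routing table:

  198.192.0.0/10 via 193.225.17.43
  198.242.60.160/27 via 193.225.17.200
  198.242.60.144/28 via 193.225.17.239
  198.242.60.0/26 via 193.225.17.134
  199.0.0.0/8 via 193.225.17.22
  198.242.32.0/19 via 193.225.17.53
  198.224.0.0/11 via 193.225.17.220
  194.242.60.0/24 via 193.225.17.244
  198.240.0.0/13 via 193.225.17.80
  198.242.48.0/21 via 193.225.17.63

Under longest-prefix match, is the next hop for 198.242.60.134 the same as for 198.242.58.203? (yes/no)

yes

198.242.60.134: longest match 198.242.32.0/19 -> 193.225.17.53
198.242.58.203: longest match 198.242.32.0/19 -> 193.225.17.53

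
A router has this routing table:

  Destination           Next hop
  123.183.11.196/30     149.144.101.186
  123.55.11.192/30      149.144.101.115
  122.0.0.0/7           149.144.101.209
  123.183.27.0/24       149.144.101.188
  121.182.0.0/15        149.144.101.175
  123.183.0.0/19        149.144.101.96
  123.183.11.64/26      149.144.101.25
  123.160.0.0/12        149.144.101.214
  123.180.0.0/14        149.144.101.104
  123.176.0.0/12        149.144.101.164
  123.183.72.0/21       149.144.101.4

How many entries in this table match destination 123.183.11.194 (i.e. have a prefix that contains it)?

Prefixes containing 123.183.11.194:
  122.0.0.0/7 (122.0.0.0 - 123.255.255.255)
  123.176.0.0/12 (123.176.0.0 - 123.191.255.255)
  123.180.0.0/14 (123.180.0.0 - 123.183.255.255)
  123.183.0.0/19 (123.183.0.0 - 123.183.31.255)
Total matching entries: 4.

4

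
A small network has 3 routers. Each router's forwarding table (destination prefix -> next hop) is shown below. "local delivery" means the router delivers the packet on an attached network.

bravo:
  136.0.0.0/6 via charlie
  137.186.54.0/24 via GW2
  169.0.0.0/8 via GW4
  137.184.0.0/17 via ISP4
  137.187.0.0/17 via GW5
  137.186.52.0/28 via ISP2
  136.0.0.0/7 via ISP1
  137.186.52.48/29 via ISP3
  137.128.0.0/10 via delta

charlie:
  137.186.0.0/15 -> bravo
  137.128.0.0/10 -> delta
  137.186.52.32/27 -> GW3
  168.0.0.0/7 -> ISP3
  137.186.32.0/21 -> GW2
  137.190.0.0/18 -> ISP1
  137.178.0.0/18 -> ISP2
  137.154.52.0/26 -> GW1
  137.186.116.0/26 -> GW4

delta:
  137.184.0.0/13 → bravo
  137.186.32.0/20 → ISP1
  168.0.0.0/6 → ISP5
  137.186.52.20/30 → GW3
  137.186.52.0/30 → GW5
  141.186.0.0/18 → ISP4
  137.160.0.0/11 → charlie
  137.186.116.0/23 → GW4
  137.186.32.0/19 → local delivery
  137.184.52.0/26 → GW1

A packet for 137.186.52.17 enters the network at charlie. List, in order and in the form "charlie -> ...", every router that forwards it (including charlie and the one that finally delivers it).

At charlie: longest match for 137.186.52.17 is 137.186.0.0/15 -> bravo
At bravo: longest match for 137.186.52.17 is 137.128.0.0/10 -> delta
At delta: longest match for 137.186.52.17 is 137.186.32.0/19 -> local delivery

charlie -> bravo -> delta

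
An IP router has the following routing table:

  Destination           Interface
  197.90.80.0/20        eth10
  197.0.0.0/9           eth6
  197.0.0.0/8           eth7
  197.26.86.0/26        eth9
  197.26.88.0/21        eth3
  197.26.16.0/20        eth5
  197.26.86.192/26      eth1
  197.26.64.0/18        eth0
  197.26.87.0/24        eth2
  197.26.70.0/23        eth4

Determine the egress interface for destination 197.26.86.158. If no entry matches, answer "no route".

eth0

Routes whose prefix contains 197.26.86.158:
  197.0.0.0/8 (197.0.0.0 - 197.255.255.255) -> eth7
  197.0.0.0/9 (197.0.0.0 - 197.127.255.255) -> eth6
  197.26.64.0/18 (197.26.64.0 - 197.26.127.255) -> eth0
More-specific entries that do NOT match:
  197.26.86.0/26 (197.26.86.0 - 197.26.86.63) does not contain 197.26.86.158
  197.26.86.192/26 (197.26.86.192 - 197.26.86.255) does not contain 197.26.86.158
  197.26.87.0/24 (197.26.87.0 - 197.26.87.255) does not contain 197.26.86.158
  197.26.70.0/23 (197.26.70.0 - 197.26.71.255) does not contain 197.26.86.158
  197.26.88.0/21 (197.26.88.0 - 197.26.95.255) does not contain 197.26.86.158
  197.90.80.0/20 (197.90.80.0 - 197.90.95.255) does not contain 197.26.86.158
  197.26.16.0/20 (197.26.16.0 - 197.26.31.255) does not contain 197.26.86.158
Longest matching prefix is /18 -> interface eth0.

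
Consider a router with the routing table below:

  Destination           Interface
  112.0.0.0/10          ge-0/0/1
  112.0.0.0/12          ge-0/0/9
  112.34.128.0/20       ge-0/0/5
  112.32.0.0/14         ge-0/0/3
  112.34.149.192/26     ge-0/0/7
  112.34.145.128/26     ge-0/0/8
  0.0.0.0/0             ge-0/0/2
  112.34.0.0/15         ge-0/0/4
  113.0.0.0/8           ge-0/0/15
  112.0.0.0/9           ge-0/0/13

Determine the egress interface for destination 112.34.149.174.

Routes whose prefix contains 112.34.149.174:
  0.0.0.0/0 (default, matches everything) -> ge-0/0/2
  112.0.0.0/9 (112.0.0.0 - 112.127.255.255) -> ge-0/0/13
  112.0.0.0/10 (112.0.0.0 - 112.63.255.255) -> ge-0/0/1
  112.32.0.0/14 (112.32.0.0 - 112.35.255.255) -> ge-0/0/3
  112.34.0.0/15 (112.34.0.0 - 112.35.255.255) -> ge-0/0/4
More-specific entries that do NOT match:
  112.34.149.192/26 (112.34.149.192 - 112.34.149.255) does not contain 112.34.149.174
  112.34.145.128/26 (112.34.145.128 - 112.34.145.191) does not contain 112.34.149.174
  112.34.128.0/20 (112.34.128.0 - 112.34.143.255) does not contain 112.34.149.174
Longest matching prefix is /15 -> interface ge-0/0/4.

ge-0/0/4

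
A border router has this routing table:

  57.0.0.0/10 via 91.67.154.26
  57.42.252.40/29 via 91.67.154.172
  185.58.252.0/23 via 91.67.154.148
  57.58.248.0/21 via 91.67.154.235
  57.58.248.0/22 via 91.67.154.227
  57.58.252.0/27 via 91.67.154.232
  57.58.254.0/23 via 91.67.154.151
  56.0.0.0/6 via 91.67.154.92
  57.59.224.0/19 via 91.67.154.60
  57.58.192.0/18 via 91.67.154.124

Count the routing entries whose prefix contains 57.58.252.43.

4

Prefixes containing 57.58.252.43:
  56.0.0.0/6 (56.0.0.0 - 59.255.255.255)
  57.0.0.0/10 (57.0.0.0 - 57.63.255.255)
  57.58.192.0/18 (57.58.192.0 - 57.58.255.255)
  57.58.248.0/21 (57.58.248.0 - 57.58.255.255)
Total matching entries: 4.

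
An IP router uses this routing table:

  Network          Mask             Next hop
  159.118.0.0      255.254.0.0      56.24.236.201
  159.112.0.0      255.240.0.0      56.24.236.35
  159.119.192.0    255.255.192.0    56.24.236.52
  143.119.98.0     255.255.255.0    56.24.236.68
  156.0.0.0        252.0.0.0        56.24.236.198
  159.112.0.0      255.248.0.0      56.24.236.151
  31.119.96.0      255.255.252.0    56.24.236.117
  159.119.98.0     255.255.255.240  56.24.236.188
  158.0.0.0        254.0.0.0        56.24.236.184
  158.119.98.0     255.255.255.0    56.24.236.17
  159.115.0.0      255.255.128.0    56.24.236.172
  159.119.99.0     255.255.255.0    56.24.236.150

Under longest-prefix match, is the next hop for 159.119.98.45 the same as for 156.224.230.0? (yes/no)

no

159.119.98.45: longest match 159.118.0.0/15 -> 56.24.236.201
156.224.230.0: longest match 156.0.0.0/6 -> 56.24.236.198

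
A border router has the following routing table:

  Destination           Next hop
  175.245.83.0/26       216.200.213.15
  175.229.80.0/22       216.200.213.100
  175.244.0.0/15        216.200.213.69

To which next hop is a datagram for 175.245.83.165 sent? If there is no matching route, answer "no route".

Routes whose prefix contains 175.245.83.165:
  175.244.0.0/15 (175.244.0.0 - 175.245.255.255) -> 216.200.213.69
More-specific entries that do NOT match:
  175.245.83.0/26 (175.245.83.0 - 175.245.83.63) does not contain 175.245.83.165
  175.229.80.0/22 (175.229.80.0 - 175.229.83.255) does not contain 175.245.83.165
Longest matching prefix is /15 -> next hop 216.200.213.69.

216.200.213.69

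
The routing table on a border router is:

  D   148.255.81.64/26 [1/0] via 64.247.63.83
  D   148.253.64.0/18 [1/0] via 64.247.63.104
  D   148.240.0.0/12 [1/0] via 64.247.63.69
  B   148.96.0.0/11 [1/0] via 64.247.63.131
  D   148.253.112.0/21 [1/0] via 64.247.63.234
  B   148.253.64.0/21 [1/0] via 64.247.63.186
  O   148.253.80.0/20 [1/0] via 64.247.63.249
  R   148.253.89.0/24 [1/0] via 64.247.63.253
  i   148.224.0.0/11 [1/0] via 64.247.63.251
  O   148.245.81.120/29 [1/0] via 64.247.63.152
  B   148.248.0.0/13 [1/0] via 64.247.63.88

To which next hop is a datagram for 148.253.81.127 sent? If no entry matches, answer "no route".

Routes whose prefix contains 148.253.81.127:
  148.224.0.0/11 (148.224.0.0 - 148.255.255.255) -> 64.247.63.251
  148.240.0.0/12 (148.240.0.0 - 148.255.255.255) -> 64.247.63.69
  148.248.0.0/13 (148.248.0.0 - 148.255.255.255) -> 64.247.63.88
  148.253.64.0/18 (148.253.64.0 - 148.253.127.255) -> 64.247.63.104
  148.253.80.0/20 (148.253.80.0 - 148.253.95.255) -> 64.247.63.249
More-specific entries that do NOT match:
  148.245.81.120/29 (148.245.81.120 - 148.245.81.127) does not contain 148.253.81.127
  148.255.81.64/26 (148.255.81.64 - 148.255.81.127) does not contain 148.253.81.127
  148.253.89.0/24 (148.253.89.0 - 148.253.89.255) does not contain 148.253.81.127
  148.253.112.0/21 (148.253.112.0 - 148.253.119.255) does not contain 148.253.81.127
  148.253.64.0/21 (148.253.64.0 - 148.253.71.255) does not contain 148.253.81.127
Longest matching prefix is /20 -> next hop 64.247.63.249.

64.247.63.249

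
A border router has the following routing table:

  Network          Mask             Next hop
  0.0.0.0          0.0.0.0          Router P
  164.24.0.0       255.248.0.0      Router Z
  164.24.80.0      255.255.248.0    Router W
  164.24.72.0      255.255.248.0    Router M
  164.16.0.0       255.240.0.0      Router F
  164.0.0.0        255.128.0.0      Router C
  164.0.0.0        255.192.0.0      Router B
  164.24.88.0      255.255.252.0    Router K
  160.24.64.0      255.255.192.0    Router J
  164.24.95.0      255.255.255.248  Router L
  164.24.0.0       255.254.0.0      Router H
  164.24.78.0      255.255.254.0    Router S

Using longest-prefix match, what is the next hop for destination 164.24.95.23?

Routes whose prefix contains 164.24.95.23:
  0.0.0.0/0 (default, matches everything) -> Router P
  164.0.0.0/9 (164.0.0.0 - 164.127.255.255) -> Router C
  164.0.0.0/10 (164.0.0.0 - 164.63.255.255) -> Router B
  164.16.0.0/12 (164.16.0.0 - 164.31.255.255) -> Router F
  164.24.0.0/13 (164.24.0.0 - 164.31.255.255) -> Router Z
  164.24.0.0/15 (164.24.0.0 - 164.25.255.255) -> Router H
More-specific entries that do NOT match:
  164.24.95.0/29 (164.24.95.0 - 164.24.95.7) does not contain 164.24.95.23
  164.24.78.0/23 (164.24.78.0 - 164.24.79.255) does not contain 164.24.95.23
  164.24.88.0/22 (164.24.88.0 - 164.24.91.255) does not contain 164.24.95.23
  164.24.80.0/21 (164.24.80.0 - 164.24.87.255) does not contain 164.24.95.23
  164.24.72.0/21 (164.24.72.0 - 164.24.79.255) does not contain 164.24.95.23
  160.24.64.0/18 (160.24.64.0 - 160.24.127.255) does not contain 164.24.95.23
Longest matching prefix is /15 -> next hop Router H.

Router H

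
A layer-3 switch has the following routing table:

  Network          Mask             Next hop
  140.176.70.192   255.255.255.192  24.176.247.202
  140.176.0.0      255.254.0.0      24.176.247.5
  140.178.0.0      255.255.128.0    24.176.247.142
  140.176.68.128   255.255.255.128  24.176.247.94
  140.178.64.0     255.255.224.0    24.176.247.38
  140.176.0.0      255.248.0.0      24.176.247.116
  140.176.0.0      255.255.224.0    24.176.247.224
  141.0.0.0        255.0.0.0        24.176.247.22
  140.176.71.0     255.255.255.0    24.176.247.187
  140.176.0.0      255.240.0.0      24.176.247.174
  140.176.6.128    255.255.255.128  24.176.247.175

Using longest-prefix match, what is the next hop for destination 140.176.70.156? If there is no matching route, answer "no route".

24.176.247.5

Routes whose prefix contains 140.176.70.156:
  140.176.0.0/12 (140.176.0.0 - 140.191.255.255) -> 24.176.247.174
  140.176.0.0/13 (140.176.0.0 - 140.183.255.255) -> 24.176.247.116
  140.176.0.0/15 (140.176.0.0 - 140.177.255.255) -> 24.176.247.5
More-specific entries that do NOT match:
  140.176.70.192/26 (140.176.70.192 - 140.176.70.255) does not contain 140.176.70.156
  140.176.68.128/25 (140.176.68.128 - 140.176.68.255) does not contain 140.176.70.156
  140.176.6.128/25 (140.176.6.128 - 140.176.6.255) does not contain 140.176.70.156
  140.176.71.0/24 (140.176.71.0 - 140.176.71.255) does not contain 140.176.70.156
  140.178.64.0/19 (140.178.64.0 - 140.178.95.255) does not contain 140.176.70.156
  140.176.0.0/19 (140.176.0.0 - 140.176.31.255) does not contain 140.176.70.156
  140.178.0.0/17 (140.178.0.0 - 140.178.127.255) does not contain 140.176.70.156
Longest matching prefix is /15 -> next hop 24.176.247.5.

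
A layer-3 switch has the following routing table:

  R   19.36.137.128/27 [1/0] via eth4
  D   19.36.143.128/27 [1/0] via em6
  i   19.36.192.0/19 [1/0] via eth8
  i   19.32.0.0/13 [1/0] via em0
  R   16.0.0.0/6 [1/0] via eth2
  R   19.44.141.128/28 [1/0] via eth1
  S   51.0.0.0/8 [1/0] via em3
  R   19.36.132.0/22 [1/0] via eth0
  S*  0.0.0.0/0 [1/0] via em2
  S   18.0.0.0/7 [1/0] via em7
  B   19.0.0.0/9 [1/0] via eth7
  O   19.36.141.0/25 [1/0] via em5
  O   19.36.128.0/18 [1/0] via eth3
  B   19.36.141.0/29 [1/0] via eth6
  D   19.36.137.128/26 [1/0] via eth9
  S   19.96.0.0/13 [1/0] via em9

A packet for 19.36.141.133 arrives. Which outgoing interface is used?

eth3

Routes whose prefix contains 19.36.141.133:
  0.0.0.0/0 (default, matches everything) -> em2
  16.0.0.0/6 (16.0.0.0 - 19.255.255.255) -> eth2
  18.0.0.0/7 (18.0.0.0 - 19.255.255.255) -> em7
  19.0.0.0/9 (19.0.0.0 - 19.127.255.255) -> eth7
  19.32.0.0/13 (19.32.0.0 - 19.39.255.255) -> em0
  19.36.128.0/18 (19.36.128.0 - 19.36.191.255) -> eth3
More-specific entries that do NOT match:
  19.36.141.0/29 (19.36.141.0 - 19.36.141.7) does not contain 19.36.141.133
  19.44.141.128/28 (19.44.141.128 - 19.44.141.143) does not contain 19.36.141.133
  19.36.137.128/27 (19.36.137.128 - 19.36.137.159) does not contain 19.36.141.133
  19.36.143.128/27 (19.36.143.128 - 19.36.143.159) does not contain 19.36.141.133
  19.36.137.128/26 (19.36.137.128 - 19.36.137.191) does not contain 19.36.141.133
  19.36.141.0/25 (19.36.141.0 - 19.36.141.127) does not contain 19.36.141.133
  19.36.132.0/22 (19.36.132.0 - 19.36.135.255) does not contain 19.36.141.133
  19.36.192.0/19 (19.36.192.0 - 19.36.223.255) does not contain 19.36.141.133
Longest matching prefix is /18 -> interface eth3.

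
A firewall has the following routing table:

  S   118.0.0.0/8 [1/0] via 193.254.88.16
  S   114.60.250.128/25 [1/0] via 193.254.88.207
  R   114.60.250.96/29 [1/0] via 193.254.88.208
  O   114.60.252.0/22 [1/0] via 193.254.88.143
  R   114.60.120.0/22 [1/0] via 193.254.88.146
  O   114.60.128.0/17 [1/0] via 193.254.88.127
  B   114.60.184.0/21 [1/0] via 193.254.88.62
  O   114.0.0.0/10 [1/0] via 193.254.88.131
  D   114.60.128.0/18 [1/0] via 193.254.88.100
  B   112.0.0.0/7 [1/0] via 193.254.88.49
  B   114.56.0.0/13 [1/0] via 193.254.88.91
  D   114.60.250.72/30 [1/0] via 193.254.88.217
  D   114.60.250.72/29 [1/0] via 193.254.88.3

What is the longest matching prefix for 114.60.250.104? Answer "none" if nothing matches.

Entries matching 114.60.250.104:
  114.0.0.0/10 (114.0.0.0 - 114.63.255.255)
  114.56.0.0/13 (114.56.0.0 - 114.63.255.255)
  114.60.128.0/17 (114.60.128.0 - 114.60.255.255)
Most specific is 114.60.128.0/17.

114.60.128.0/17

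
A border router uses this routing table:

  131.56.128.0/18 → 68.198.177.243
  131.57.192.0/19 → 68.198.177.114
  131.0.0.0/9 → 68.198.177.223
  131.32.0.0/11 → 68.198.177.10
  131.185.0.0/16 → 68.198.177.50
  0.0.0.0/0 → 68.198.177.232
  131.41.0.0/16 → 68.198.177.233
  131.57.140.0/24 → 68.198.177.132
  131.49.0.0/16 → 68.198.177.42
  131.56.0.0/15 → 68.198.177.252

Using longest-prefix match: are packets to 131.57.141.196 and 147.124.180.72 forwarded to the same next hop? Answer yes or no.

no

131.57.141.196: longest match 131.56.0.0/15 -> 68.198.177.252
147.124.180.72: longest match 0.0.0.0/0 -> 68.198.177.232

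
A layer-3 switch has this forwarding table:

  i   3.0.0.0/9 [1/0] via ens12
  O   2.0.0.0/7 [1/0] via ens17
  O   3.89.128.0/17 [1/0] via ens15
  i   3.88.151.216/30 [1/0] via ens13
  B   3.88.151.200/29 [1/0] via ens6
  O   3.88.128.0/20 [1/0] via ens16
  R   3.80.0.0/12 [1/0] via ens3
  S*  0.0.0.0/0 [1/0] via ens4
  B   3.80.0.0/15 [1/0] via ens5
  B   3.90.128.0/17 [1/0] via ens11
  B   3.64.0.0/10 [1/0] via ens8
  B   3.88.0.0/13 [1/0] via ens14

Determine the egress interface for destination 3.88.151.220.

Routes whose prefix contains 3.88.151.220:
  0.0.0.0/0 (default, matches everything) -> ens4
  2.0.0.0/7 (2.0.0.0 - 3.255.255.255) -> ens17
  3.0.0.0/9 (3.0.0.0 - 3.127.255.255) -> ens12
  3.64.0.0/10 (3.64.0.0 - 3.127.255.255) -> ens8
  3.80.0.0/12 (3.80.0.0 - 3.95.255.255) -> ens3
  3.88.0.0/13 (3.88.0.0 - 3.95.255.255) -> ens14
More-specific entries that do NOT match:
  3.88.151.216/30 (3.88.151.216 - 3.88.151.219) does not contain 3.88.151.220
  3.88.151.200/29 (3.88.151.200 - 3.88.151.207) does not contain 3.88.151.220
  3.88.128.0/20 (3.88.128.0 - 3.88.143.255) does not contain 3.88.151.220
  3.89.128.0/17 (3.89.128.0 - 3.89.255.255) does not contain 3.88.151.220
  3.90.128.0/17 (3.90.128.0 - 3.90.255.255) does not contain 3.88.151.220
  3.80.0.0/15 (3.80.0.0 - 3.81.255.255) does not contain 3.88.151.220
Longest matching prefix is /13 -> interface ens14.

ens14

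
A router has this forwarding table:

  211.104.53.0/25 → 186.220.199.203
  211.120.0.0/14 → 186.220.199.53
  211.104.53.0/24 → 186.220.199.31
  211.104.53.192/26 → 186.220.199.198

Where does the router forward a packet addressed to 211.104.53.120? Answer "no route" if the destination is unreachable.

186.220.199.203

Routes whose prefix contains 211.104.53.120:
  211.104.53.0/24 (211.104.53.0 - 211.104.53.255) -> 186.220.199.31
  211.104.53.0/25 (211.104.53.0 - 211.104.53.127) -> 186.220.199.203
More-specific entries that do NOT match:
  211.104.53.192/26 (211.104.53.192 - 211.104.53.255) does not contain 211.104.53.120
Longest matching prefix is /25 -> next hop 186.220.199.203.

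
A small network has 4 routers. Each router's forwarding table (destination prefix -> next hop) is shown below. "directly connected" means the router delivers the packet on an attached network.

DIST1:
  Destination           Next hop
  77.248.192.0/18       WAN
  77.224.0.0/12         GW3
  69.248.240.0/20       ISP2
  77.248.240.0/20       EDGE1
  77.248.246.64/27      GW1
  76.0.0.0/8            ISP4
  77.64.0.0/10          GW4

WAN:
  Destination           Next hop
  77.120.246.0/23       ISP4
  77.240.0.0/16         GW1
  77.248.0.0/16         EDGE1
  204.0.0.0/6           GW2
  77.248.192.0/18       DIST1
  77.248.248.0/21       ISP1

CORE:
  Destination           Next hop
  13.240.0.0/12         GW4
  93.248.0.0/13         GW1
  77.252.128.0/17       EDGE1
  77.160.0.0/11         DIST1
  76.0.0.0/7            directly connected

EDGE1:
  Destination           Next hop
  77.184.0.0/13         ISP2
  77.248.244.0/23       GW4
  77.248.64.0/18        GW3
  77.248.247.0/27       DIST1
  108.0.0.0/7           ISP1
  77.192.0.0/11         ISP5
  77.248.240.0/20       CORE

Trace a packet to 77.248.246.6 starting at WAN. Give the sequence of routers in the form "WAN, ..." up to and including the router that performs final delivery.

WAN, DIST1, EDGE1, CORE

At WAN: longest match for 77.248.246.6 is 77.248.192.0/18 -> DIST1
At DIST1: longest match for 77.248.246.6 is 77.248.240.0/20 -> EDGE1
At EDGE1: longest match for 77.248.246.6 is 77.248.240.0/20 -> CORE
At CORE: longest match for 77.248.246.6 is 76.0.0.0/7 -> directly connected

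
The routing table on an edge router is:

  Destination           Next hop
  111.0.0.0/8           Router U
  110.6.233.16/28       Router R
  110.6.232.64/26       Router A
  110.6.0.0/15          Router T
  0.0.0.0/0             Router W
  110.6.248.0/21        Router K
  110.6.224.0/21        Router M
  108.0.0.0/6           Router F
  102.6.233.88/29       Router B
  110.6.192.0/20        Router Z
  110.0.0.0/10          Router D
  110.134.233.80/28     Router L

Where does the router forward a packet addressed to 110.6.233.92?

Routes whose prefix contains 110.6.233.92:
  0.0.0.0/0 (default, matches everything) -> Router W
  108.0.0.0/6 (108.0.0.0 - 111.255.255.255) -> Router F
  110.0.0.0/10 (110.0.0.0 - 110.63.255.255) -> Router D
  110.6.0.0/15 (110.6.0.0 - 110.7.255.255) -> Router T
More-specific entries that do NOT match:
  102.6.233.88/29 (102.6.233.88 - 102.6.233.95) does not contain 110.6.233.92
  110.6.233.16/28 (110.6.233.16 - 110.6.233.31) does not contain 110.6.233.92
  110.134.233.80/28 (110.134.233.80 - 110.134.233.95) does not contain 110.6.233.92
  110.6.232.64/26 (110.6.232.64 - 110.6.232.127) does not contain 110.6.233.92
  110.6.248.0/21 (110.6.248.0 - 110.6.255.255) does not contain 110.6.233.92
  110.6.224.0/21 (110.6.224.0 - 110.6.231.255) does not contain 110.6.233.92
  110.6.192.0/20 (110.6.192.0 - 110.6.207.255) does not contain 110.6.233.92
Longest matching prefix is /15 -> next hop Router T.

Router T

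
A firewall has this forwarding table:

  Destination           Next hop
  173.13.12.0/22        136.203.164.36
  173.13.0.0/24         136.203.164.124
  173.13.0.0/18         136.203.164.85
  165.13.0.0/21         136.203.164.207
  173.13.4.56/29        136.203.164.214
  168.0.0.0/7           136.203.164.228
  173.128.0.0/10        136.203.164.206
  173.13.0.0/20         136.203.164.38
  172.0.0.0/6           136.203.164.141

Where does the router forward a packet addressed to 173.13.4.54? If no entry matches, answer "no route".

Routes whose prefix contains 173.13.4.54:
  172.0.0.0/6 (172.0.0.0 - 175.255.255.255) -> 136.203.164.141
  173.13.0.0/18 (173.13.0.0 - 173.13.63.255) -> 136.203.164.85
  173.13.0.0/20 (173.13.0.0 - 173.13.15.255) -> 136.203.164.38
More-specific entries that do NOT match:
  173.13.4.56/29 (173.13.4.56 - 173.13.4.63) does not contain 173.13.4.54
  173.13.0.0/24 (173.13.0.0 - 173.13.0.255) does not contain 173.13.4.54
  173.13.12.0/22 (173.13.12.0 - 173.13.15.255) does not contain 173.13.4.54
  165.13.0.0/21 (165.13.0.0 - 165.13.7.255) does not contain 173.13.4.54
Longest matching prefix is /20 -> next hop 136.203.164.38.

136.203.164.38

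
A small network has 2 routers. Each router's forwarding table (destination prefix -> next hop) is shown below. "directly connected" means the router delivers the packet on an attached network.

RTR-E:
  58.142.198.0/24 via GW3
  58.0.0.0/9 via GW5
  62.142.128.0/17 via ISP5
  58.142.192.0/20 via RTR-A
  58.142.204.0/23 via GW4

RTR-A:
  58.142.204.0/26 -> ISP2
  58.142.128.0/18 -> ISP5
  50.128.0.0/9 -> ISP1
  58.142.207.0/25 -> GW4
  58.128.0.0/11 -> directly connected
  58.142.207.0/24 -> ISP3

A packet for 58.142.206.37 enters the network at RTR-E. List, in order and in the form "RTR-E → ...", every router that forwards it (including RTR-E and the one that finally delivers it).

RTR-E → RTR-A

At RTR-E: longest match for 58.142.206.37 is 58.142.192.0/20 -> RTR-A
At RTR-A: longest match for 58.142.206.37 is 58.128.0.0/11 -> directly connected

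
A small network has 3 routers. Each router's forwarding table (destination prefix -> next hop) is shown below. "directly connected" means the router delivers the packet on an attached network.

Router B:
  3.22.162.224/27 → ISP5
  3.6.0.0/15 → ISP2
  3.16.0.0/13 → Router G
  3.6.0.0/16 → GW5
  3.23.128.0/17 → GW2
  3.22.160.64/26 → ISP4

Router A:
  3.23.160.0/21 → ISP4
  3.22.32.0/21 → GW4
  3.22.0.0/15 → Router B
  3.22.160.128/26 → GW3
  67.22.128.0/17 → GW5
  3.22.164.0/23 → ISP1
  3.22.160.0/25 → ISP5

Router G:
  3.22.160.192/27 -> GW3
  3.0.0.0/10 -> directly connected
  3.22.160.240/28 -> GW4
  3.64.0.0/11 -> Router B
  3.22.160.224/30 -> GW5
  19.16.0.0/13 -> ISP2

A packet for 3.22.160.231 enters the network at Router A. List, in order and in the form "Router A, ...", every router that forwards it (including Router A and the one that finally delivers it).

At Router A: longest match for 3.22.160.231 is 3.22.0.0/15 -> Router B
At Router B: longest match for 3.22.160.231 is 3.16.0.0/13 -> Router G
At Router G: longest match for 3.22.160.231 is 3.0.0.0/10 -> directly connected

Router A, Router B, Router G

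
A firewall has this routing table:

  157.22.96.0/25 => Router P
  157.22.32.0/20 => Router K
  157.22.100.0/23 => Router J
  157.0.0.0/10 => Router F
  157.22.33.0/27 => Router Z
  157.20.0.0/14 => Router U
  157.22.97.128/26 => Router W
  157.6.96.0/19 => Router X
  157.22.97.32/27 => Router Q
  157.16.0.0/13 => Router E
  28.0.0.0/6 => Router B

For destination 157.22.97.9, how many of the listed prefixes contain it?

Prefixes containing 157.22.97.9:
  157.0.0.0/10 (157.0.0.0 - 157.63.255.255)
  157.16.0.0/13 (157.16.0.0 - 157.23.255.255)
  157.20.0.0/14 (157.20.0.0 - 157.23.255.255)
Total matching entries: 3.

3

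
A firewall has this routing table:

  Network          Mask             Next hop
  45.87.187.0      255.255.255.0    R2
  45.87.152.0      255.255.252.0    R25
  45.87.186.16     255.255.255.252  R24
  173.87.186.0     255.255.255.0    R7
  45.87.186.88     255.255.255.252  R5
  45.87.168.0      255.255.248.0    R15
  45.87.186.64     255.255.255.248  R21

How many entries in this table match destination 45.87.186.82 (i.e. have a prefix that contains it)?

No listed prefix contains 45.87.186.82.
Total matching entries: 0.

0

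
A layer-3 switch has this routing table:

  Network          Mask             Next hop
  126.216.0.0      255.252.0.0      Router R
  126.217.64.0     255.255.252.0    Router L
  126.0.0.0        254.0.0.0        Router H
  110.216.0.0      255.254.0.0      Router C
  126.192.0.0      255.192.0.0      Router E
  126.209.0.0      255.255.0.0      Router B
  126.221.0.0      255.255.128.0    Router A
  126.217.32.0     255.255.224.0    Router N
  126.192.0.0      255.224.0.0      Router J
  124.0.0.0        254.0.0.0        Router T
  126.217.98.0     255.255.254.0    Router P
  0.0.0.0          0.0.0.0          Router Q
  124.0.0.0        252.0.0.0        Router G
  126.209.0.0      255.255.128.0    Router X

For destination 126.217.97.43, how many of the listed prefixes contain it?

6

Prefixes containing 126.217.97.43:
  0.0.0.0/0 (default, matches everything)
  124.0.0.0/6 (124.0.0.0 - 127.255.255.255)
  126.0.0.0/7 (126.0.0.0 - 127.255.255.255)
  126.192.0.0/10 (126.192.0.0 - 126.255.255.255)
  126.192.0.0/11 (126.192.0.0 - 126.223.255.255)
  126.216.0.0/14 (126.216.0.0 - 126.219.255.255)
Total matching entries: 6.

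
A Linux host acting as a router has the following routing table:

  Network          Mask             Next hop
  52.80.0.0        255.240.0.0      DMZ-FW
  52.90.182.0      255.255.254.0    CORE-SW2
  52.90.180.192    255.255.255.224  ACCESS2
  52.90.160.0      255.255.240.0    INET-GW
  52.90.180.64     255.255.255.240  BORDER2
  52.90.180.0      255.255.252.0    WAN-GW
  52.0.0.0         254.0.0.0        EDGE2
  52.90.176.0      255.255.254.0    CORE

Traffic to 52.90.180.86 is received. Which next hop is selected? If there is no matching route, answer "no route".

WAN-GW

Routes whose prefix contains 52.90.180.86:
  52.0.0.0/7 (52.0.0.0 - 53.255.255.255) -> EDGE2
  52.80.0.0/12 (52.80.0.0 - 52.95.255.255) -> DMZ-FW
  52.90.180.0/22 (52.90.180.0 - 52.90.183.255) -> WAN-GW
More-specific entries that do NOT match:
  52.90.180.64/28 (52.90.180.64 - 52.90.180.79) does not contain 52.90.180.86
  52.90.180.192/27 (52.90.180.192 - 52.90.180.223) does not contain 52.90.180.86
  52.90.182.0/23 (52.90.182.0 - 52.90.183.255) does not contain 52.90.180.86
  52.90.176.0/23 (52.90.176.0 - 52.90.177.255) does not contain 52.90.180.86
Longest matching prefix is /22 -> next hop WAN-GW.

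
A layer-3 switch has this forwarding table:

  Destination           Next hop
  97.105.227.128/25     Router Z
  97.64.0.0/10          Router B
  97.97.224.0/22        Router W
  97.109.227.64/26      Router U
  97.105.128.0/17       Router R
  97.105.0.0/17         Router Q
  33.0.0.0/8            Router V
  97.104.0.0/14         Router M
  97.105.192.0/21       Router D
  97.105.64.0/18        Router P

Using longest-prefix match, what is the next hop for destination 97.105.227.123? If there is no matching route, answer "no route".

Routes whose prefix contains 97.105.227.123:
  97.64.0.0/10 (97.64.0.0 - 97.127.255.255) -> Router B
  97.104.0.0/14 (97.104.0.0 - 97.107.255.255) -> Router M
  97.105.128.0/17 (97.105.128.0 - 97.105.255.255) -> Router R
More-specific entries that do NOT match:
  97.109.227.64/26 (97.109.227.64 - 97.109.227.127) does not contain 97.105.227.123
  97.105.227.128/25 (97.105.227.128 - 97.105.227.255) does not contain 97.105.227.123
  97.97.224.0/22 (97.97.224.0 - 97.97.227.255) does not contain 97.105.227.123
  97.105.192.0/21 (97.105.192.0 - 97.105.199.255) does not contain 97.105.227.123
  97.105.64.0/18 (97.105.64.0 - 97.105.127.255) does not contain 97.105.227.123
Longest matching prefix is /17 -> next hop Router R.

Router R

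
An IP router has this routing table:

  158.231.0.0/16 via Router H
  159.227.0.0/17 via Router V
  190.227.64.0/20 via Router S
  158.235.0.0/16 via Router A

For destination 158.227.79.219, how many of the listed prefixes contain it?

0

No listed prefix contains 158.227.79.219.
Total matching entries: 0.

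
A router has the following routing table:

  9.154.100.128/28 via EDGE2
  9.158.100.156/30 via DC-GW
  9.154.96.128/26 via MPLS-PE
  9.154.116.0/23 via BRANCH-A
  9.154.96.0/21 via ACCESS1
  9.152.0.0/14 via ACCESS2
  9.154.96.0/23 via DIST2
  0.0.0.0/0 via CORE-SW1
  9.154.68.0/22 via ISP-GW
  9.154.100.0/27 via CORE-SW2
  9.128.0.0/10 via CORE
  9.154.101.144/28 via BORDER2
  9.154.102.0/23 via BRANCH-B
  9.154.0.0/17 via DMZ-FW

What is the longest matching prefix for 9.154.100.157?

Entries matching 9.154.100.157:
  0.0.0.0/0 (default, matches everything)
  9.128.0.0/10 (9.128.0.0 - 9.191.255.255)
  9.152.0.0/14 (9.152.0.0 - 9.155.255.255)
  9.154.0.0/17 (9.154.0.0 - 9.154.127.255)
  9.154.96.0/21 (9.154.96.0 - 9.154.103.255)
Most specific is 9.154.96.0/21.

9.154.96.0/21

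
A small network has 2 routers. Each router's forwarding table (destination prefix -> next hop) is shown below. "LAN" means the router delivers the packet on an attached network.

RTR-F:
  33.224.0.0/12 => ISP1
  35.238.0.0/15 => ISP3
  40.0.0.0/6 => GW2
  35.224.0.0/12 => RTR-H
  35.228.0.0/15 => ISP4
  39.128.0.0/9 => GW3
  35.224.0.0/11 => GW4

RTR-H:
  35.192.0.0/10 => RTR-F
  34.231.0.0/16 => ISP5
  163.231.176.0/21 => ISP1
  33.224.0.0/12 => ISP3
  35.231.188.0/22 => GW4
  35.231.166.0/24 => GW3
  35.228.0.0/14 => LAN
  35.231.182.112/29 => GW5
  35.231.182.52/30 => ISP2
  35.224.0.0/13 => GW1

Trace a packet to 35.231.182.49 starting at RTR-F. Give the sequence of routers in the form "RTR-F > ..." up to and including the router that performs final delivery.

At RTR-F: longest match for 35.231.182.49 is 35.224.0.0/12 -> RTR-H
At RTR-H: longest match for 35.231.182.49 is 35.228.0.0/14 -> LAN

RTR-F > RTR-H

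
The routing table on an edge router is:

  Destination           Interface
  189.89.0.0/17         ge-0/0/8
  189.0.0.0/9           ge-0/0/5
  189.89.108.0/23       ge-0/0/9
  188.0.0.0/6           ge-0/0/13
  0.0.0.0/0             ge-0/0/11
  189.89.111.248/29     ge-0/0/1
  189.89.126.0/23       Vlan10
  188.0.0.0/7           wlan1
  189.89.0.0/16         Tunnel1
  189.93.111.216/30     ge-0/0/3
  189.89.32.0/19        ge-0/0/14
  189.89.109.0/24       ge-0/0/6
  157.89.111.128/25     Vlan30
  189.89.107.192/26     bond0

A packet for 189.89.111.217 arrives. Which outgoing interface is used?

ge-0/0/8

Routes whose prefix contains 189.89.111.217:
  0.0.0.0/0 (default, matches everything) -> ge-0/0/11
  188.0.0.0/6 (188.0.0.0 - 191.255.255.255) -> ge-0/0/13
  188.0.0.0/7 (188.0.0.0 - 189.255.255.255) -> wlan1
  189.0.0.0/9 (189.0.0.0 - 189.127.255.255) -> ge-0/0/5
  189.89.0.0/16 (189.89.0.0 - 189.89.255.255) -> Tunnel1
  189.89.0.0/17 (189.89.0.0 - 189.89.127.255) -> ge-0/0/8
More-specific entries that do NOT match:
  189.93.111.216/30 (189.93.111.216 - 189.93.111.219) does not contain 189.89.111.217
  189.89.111.248/29 (189.89.111.248 - 189.89.111.255) does not contain 189.89.111.217
  189.89.107.192/26 (189.89.107.192 - 189.89.107.255) does not contain 189.89.111.217
  157.89.111.128/25 (157.89.111.128 - 157.89.111.255) does not contain 189.89.111.217
  189.89.109.0/24 (189.89.109.0 - 189.89.109.255) does not contain 189.89.111.217
  189.89.108.0/23 (189.89.108.0 - 189.89.109.255) does not contain 189.89.111.217
  189.89.126.0/23 (189.89.126.0 - 189.89.127.255) does not contain 189.89.111.217
  189.89.32.0/19 (189.89.32.0 - 189.89.63.255) does not contain 189.89.111.217
Longest matching prefix is /17 -> interface ge-0/0/8.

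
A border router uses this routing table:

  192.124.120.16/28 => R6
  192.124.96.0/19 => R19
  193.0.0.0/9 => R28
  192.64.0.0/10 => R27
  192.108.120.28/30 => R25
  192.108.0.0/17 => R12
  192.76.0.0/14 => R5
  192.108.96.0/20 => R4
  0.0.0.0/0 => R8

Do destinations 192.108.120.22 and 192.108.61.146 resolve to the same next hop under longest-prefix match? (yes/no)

yes

192.108.120.22: longest match 192.108.0.0/17 -> R12
192.108.61.146: longest match 192.108.0.0/17 -> R12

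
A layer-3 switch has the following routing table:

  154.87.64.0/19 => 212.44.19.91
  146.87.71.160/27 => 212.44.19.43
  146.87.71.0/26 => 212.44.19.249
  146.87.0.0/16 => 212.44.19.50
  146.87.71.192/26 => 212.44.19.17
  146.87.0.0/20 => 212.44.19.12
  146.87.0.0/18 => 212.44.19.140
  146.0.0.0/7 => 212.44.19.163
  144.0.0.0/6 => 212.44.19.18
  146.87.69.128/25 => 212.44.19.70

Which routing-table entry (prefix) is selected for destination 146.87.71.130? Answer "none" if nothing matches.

Entries matching 146.87.71.130:
  144.0.0.0/6 (144.0.0.0 - 147.255.255.255)
  146.0.0.0/7 (146.0.0.0 - 147.255.255.255)
  146.87.0.0/16 (146.87.0.0 - 146.87.255.255)
Most specific is 146.87.0.0/16.

146.87.0.0/16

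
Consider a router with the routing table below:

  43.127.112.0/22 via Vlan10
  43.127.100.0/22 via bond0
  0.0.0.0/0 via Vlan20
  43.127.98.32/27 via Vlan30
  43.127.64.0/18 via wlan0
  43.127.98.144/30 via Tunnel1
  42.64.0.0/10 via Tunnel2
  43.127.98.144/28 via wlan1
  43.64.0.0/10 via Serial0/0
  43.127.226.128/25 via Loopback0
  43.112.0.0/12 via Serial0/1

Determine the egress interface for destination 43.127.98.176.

wlan0

Routes whose prefix contains 43.127.98.176:
  0.0.0.0/0 (default, matches everything) -> Vlan20
  43.64.0.0/10 (43.64.0.0 - 43.127.255.255) -> Serial0/0
  43.112.0.0/12 (43.112.0.0 - 43.127.255.255) -> Serial0/1
  43.127.64.0/18 (43.127.64.0 - 43.127.127.255) -> wlan0
More-specific entries that do NOT match:
  43.127.98.144/30 (43.127.98.144 - 43.127.98.147) does not contain 43.127.98.176
  43.127.98.144/28 (43.127.98.144 - 43.127.98.159) does not contain 43.127.98.176
  43.127.98.32/27 (43.127.98.32 - 43.127.98.63) does not contain 43.127.98.176
  43.127.226.128/25 (43.127.226.128 - 43.127.226.255) does not contain 43.127.98.176
  43.127.112.0/22 (43.127.112.0 - 43.127.115.255) does not contain 43.127.98.176
  43.127.100.0/22 (43.127.100.0 - 43.127.103.255) does not contain 43.127.98.176
Longest matching prefix is /18 -> interface wlan0.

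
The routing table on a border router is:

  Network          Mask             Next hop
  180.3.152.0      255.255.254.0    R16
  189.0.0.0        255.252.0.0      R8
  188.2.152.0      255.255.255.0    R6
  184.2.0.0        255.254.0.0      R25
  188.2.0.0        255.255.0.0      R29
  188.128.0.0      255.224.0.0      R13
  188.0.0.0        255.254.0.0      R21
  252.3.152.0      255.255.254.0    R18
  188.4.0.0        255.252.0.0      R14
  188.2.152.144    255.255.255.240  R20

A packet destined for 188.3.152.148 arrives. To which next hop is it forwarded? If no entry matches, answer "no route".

no route

No entry's prefix contains 188.3.152.148; there is no default route.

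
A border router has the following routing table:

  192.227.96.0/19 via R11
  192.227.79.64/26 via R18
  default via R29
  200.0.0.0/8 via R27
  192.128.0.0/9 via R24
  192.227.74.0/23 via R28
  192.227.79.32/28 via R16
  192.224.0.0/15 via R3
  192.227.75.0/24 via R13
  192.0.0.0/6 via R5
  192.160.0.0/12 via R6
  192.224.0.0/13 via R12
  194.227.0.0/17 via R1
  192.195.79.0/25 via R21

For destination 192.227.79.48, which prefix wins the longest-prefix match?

192.224.0.0/13

Entries matching 192.227.79.48:
  0.0.0.0/0 (default, matches everything)
  192.0.0.0/6 (192.0.0.0 - 195.255.255.255)
  192.128.0.0/9 (192.128.0.0 - 192.255.255.255)
  192.224.0.0/13 (192.224.0.0 - 192.231.255.255)
Most specific is 192.224.0.0/13.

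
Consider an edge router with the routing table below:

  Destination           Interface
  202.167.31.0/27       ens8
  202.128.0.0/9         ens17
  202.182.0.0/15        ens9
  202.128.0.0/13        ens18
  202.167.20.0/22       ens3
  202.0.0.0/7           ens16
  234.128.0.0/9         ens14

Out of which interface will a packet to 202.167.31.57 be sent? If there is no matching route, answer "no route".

ens17

Routes whose prefix contains 202.167.31.57:
  202.0.0.0/7 (202.0.0.0 - 203.255.255.255) -> ens16
  202.128.0.0/9 (202.128.0.0 - 202.255.255.255) -> ens17
More-specific entries that do NOT match:
  202.167.31.0/27 (202.167.31.0 - 202.167.31.31) does not contain 202.167.31.57
  202.167.20.0/22 (202.167.20.0 - 202.167.23.255) does not contain 202.167.31.57
  202.182.0.0/15 (202.182.0.0 - 202.183.255.255) does not contain 202.167.31.57
  202.128.0.0/13 (202.128.0.0 - 202.135.255.255) does not contain 202.167.31.57
Longest matching prefix is /9 -> interface ens17.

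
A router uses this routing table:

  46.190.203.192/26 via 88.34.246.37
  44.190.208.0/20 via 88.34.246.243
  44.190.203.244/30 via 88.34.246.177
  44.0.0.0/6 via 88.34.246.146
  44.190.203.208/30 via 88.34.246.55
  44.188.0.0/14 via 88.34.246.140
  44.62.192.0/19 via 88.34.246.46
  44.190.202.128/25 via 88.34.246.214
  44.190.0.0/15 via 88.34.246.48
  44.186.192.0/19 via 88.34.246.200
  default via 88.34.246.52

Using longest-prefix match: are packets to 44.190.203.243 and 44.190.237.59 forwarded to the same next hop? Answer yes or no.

44.190.203.243: longest match 44.190.0.0/15 -> 88.34.246.48
44.190.237.59: longest match 44.190.0.0/15 -> 88.34.246.48

yes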